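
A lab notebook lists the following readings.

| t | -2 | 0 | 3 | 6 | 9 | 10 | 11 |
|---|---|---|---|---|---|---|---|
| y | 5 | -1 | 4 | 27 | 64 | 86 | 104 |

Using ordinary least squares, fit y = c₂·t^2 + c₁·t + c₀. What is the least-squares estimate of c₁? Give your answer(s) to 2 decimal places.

c₁ = -1.31

Normal-equation sums: Σt^2·t^2 = 32595, Σt^2·t = 3295, Σt^2 = 351, Σt·t = 351, Σt = 37, Σ1 = 7.
And Σt^2·y = 27396, Σt·y = 2744, Σy = 289.
Normal equations: [[32595, 3295, 351]; [3295, 351, 37]; [351, 37, 7]]·[c₂, c₁, c₀]ᵀ = [27396, 2744, 289]ᵀ.
Solving the 3×3 system (Gaussian elimination) gives c₂ = 890581/902482, c₁ = -1186251/902482, c₀ = -563239/451241.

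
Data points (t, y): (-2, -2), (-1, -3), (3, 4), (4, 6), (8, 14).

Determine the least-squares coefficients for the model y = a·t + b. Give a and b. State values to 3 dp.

Compute the Gram sums: Σt·t = 94, Σt = 12, Σ1 = 5.
For Mᵀy: Σt·y = 155, Σy = 19.
So MᵀM·[a, b]ᵀ = Mᵀy: [[94, 12]; [12, 5]]·[a, b]ᵀ = [155, 19]ᵀ.
Eliminating b: 5·(row 1) − 12·(row 2) gives 326·a = 5·155 − 12·19 = 547, so a = 547/326.
Then b = (19 − 12·(547/326))/5 = -37/163.

a = 1.678, b = -0.227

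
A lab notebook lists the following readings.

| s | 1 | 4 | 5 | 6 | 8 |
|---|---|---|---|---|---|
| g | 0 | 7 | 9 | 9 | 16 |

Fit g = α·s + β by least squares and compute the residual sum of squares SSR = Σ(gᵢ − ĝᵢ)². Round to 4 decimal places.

SSR = 4.4104

From the data, Σs·s = 142, Σs = 24, Σ1 = 5.
For Aᵀg: Σs·g = 255, Σg = 41.
AᵀA·[α, β]ᵀ = Aᵀg becomes [[142, 24]; [24, 5]]·[α, β]ᵀ = [255, 41]ᵀ.
Eliminating β: 5·(row 1) − 24·(row 2) gives 134·α = 5·255 − 24·41 = 291, so α = 291/134.
Then β = (41 − 24·(291/134))/5 = -149/67.
Residuals: 7/134, 36/67, 49/134, -121/67, 57/67; SSR = 591/134.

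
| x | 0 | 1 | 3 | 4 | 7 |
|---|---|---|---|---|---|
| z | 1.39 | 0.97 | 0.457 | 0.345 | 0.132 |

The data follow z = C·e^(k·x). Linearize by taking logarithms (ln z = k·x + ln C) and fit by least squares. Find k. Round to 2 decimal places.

Linearized form: ln z = k·x + ln C. From the 5 transformed points,
AᵀA = [[75.0000, 15.0000]; [15.0000, 5]], rhs = [-20.8112, -3.5734]ᵀ  (here Σx = 15.0000, Σ(x)² = 75.0000, Σln z = -3.5734, Σx·ln z = -20.8112).
Solving (det = 150.0000): k = -0.33637, ln C = 0.29442.

k = -0.34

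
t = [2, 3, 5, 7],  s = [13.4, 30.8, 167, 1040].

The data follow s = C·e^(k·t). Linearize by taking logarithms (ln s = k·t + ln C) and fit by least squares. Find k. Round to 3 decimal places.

k = 0.869

Taking logs, ln s = k·t + ln C, so regress ln s on t.
Sums: Σt = 17.0000, Σ(t)² = 87.0000, Σln s = 18.0877, Σt·ln s = 89.6919.
Normal system: [[87.0000, 17.0000]; [17.0000, 4]]·[k, ln C]ᵀ = [89.6919, 18.0877]ᵀ.
Slope k = (n·Σt·ln s − Σt·Σln s)/(n·Σ(t)² − (Σt)²) = (4·89.6919 − 17.0000·18.0877)/59.0000 = 0.86908; ln C = (Σln s − k·Σt)/n = 0.82834.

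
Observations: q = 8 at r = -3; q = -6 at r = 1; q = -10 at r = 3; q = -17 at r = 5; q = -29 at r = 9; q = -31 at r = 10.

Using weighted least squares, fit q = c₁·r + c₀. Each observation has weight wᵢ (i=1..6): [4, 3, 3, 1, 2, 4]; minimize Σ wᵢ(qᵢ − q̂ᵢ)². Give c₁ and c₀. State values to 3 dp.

c₁ = -2.990, c₀ = -1.568

MᵀWM·[c₁, c₀]ᵀ = MᵀWq reads: 653·c₁ + 63·c₀ = -2051;  63·c₁ + 17·c₀ = -215.
(Σwᵢ·r·r = 653, Σwᵢ·r = 63, Σwᵢ·1 = 17, Σwᵢ·r·q = -2051, Σwᵢ·q = -215.)
Determinant 653·17 − 63² = 7132.
c₁ = ((-2051)·17 − 63·(-215))/7132 = -10661/3566; c₀ = (653·(-215) − 63·(-2051))/7132 = -5591/3566.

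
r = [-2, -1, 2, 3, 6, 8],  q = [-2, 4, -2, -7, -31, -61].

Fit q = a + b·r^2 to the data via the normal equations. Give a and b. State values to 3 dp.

The normal equations are: 6·a + 118·b = -99;  118·a + 5506·b = -5095.
Δ = 6·5506 − 118² = 19112.
a = ((-99)·5506 − 118·(-5095))/19112 = 14029/4778; b = (6·(-5095) − 118·(-99))/19112 = -2361/2389.

a = 2.936, b = -0.988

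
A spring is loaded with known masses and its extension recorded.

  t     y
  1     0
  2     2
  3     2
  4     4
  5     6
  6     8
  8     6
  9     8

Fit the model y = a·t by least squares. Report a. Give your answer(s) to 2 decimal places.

Forming XᵀX = [[236]] and Xᵀy = [224]ᵀ gives XᵀX·[a]ᵀ = Xᵀy.
Hence a = 224 / 236 ≈ 0.949153.

a = 0.95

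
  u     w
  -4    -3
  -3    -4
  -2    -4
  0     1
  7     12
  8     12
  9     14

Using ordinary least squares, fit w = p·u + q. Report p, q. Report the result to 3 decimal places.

The normal system AᵀA·[p, q]ᵀ = Aᵀw is [[223, 15]; [15, 7]]·[p, q]ᵀ = [338, 28]ᵀ.
Determinant 223·7 − 15² = 1336.
p = (338·7 − 15·28)/1336 = 973/668; q = (223·28 − 15·338)/1336 = 587/668.

p = 1.457, q = 0.879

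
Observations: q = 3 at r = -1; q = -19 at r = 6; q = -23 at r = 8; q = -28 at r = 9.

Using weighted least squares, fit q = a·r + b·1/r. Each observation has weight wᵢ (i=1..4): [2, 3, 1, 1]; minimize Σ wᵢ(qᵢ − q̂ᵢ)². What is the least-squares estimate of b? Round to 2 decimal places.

The normal equations are: 255·a + 7·b = -784;  7·a + (10945/5184)·b = -1547/72.
det = 255·(10945/5184) − 7² = 845653/1728.
a = ((-784)·(10945/5184) − 7·(-1547/72))/(845653/1728) = -7801192/2536959; b = (255·(-1547/72) − 7·(-784))/(845653/1728) = 15624/845653.

b = 0.02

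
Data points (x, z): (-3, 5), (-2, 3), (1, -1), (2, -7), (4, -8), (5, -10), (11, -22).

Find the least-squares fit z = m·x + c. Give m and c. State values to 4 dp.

m = -1.9231, c = -0.7692

From the data, Σx·x = 180, Σx = 18, Σ1 = 7.
Moment sums: Σx·z = -360, Σz = -40.
So AᵀA·[m, c]ᵀ = Aᵀz: [[180, 18]; [18, 7]]·[m, c]ᵀ = [-360, -40]ᵀ.
Eliminating c: 7·(row 1) − 18·(row 2) gives 936·m = 7·(-360) − 18·(-40) = -1800, so m = -25/13.
Then c = ((-40) − 18·(-25/13))/7 = -10/13.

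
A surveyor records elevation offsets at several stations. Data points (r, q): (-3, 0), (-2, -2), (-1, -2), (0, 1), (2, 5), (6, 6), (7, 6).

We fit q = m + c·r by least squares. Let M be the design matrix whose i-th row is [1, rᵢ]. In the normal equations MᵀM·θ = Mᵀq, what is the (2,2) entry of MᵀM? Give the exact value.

103

Row 2 ↔ basis r, column 2 ↔ basis r, so (MᵀM)_{2,2} = Σᵢ (r)·(r) = (-3)·(-3) + (-2)·(-2) + (-1)·(-1) + (0)·(0) + (2)·(2) + (6)·(6) + (7)·(7) = 103.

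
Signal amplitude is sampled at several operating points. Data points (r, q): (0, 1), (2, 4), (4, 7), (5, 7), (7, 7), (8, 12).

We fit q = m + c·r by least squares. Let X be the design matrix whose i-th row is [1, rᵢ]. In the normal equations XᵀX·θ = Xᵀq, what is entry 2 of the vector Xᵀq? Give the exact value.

Entry 2 ↔ basis r, so (Xᵀq)_{2} = Σᵢ (r)·qᵢ = (0)·(1) + (2)·(4) + (4)·(7) + (5)·(7) + (7)·(7) + (8)·(12) = 216.

216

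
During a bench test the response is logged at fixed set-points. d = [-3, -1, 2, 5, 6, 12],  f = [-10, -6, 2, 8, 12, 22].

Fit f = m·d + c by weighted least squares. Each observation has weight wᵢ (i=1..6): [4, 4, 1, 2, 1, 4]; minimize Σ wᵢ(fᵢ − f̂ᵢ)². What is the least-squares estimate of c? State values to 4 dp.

The normal equations are: 706·m + 50·c = 1356;  50·m + 16·c = 54.
Determinant 706·16 − 50² = 8796.
m = (1356·16 − 50·54)/8796 = 1583/733; c = (706·54 − 50·1356)/8796 = -2473/733.

c = -3.3738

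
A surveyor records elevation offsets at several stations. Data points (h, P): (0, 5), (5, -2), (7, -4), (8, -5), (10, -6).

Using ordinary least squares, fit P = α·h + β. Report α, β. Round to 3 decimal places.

Entries of AᵀA: Σh·h = 238, Σh = 30, Σ1 = 5.
Moment sums: Σh·P = -138, ΣP = -12.
Δ = 238·5 − 30² = 290.
α = ((-138)·5 − 30·(-12))/290 = -33/29; β = (238·(-12) − 30·(-138))/290 = 642/145.

α = -1.138, β = 4.428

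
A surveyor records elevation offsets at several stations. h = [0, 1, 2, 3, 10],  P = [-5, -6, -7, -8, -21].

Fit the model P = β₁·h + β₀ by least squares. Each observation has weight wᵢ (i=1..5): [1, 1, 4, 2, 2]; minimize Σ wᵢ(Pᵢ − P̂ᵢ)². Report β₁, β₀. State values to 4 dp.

β₁ = -1.6933, β₀ = -3.7733

Entries of AᵀWA: Σwᵢ·h·h = 235, Σwᵢ·h = 35, Σwᵢ·1 = 10.
For AᵀWP: Σwᵢ·h·P = -530, Σwᵢ·P = -97.
So AᵀWA·[β₁, β₀]ᵀ = AᵀWP: [[235, 35]; [35, 10]]·[β₁, β₀]ᵀ = [-530, -97]ᵀ.
Eliminating β₀: 10·(row 1) − 35·(row 2) gives 1125·β₁ = 10·(-530) − 35·(-97) = -1905, so β₁ = -127/75.
Then β₀ = ((-97) − 35·(-127/75))/10 = -283/75.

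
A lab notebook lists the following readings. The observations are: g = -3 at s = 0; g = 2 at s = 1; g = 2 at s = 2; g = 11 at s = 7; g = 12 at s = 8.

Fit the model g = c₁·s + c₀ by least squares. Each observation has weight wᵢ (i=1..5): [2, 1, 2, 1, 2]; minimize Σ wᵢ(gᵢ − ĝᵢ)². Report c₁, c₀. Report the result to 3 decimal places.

c₁ = 1.778, c₀ = -1.849

MᵀWM·[c₁, c₀]ᵀ = MᵀWg reads: 186·c₁ + 28·c₀ = 279;  28·c₁ + 8·c₀ = 35.
(Σwᵢ·s·s = 186, Σwᵢ·s = 28, Σwᵢ·1 = 8, Σwᵢ·s·g = 279, Σwᵢ·g = 35.)
Eliminating c₀: 8·(row 1) − 28·(row 2) gives 704·c₁ = 8·279 − 28·35 = 1252, so c₁ = 313/176.
Then c₀ = (35 − 28·(313/176))/8 = -651/352.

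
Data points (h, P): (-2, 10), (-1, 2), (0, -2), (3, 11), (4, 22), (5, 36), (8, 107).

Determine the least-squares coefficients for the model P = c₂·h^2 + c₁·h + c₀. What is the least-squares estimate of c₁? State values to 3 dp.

Entries of XᵀX: Σh^2·h^2 = 5075, Σh^2·h = 719, Σh^2 = 119, Σh·h = 119, Σh = 17, Σ1 = 7.
And Σh^2·P = 8241, Σh·P = 1135, ΣP = 186.
So XᵀX·[c₂, c₁, c₀]ᵀ = XᵀP: [[5075, 719, 119]; [719, 119, 17]; [119, 17, 7]]·[c₂, c₁, c₀]ᵀ = [8241, 1135, 186]ᵀ.
Solving the 3×3 system (Gaussian elimination) gives c₂ = 50449/26142, c₁ = -49291/26142, c₀ = -7216/4357.

c₁ = -1.886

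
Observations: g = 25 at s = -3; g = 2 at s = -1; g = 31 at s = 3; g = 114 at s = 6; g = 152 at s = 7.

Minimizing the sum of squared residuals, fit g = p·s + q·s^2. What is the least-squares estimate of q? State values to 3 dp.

q = 2.994

Sums needed: Σs·s = 104, Σs·s^2 = 558, Σs^2·s^2 = 3860.
And Σs·g = 1764, Σs^2·g = 12058.
So XᵀX·[p, q]ᵀ = Xᵀg: [[104, 558]; [558, 3860]]·[p, q]ᵀ = [1764, 12058]ᵀ.
Δ = 104·3860 − 558² = 90076.
p = (1764·3860 − 558·12058)/90076 = 20169/22519; q = (104·12058 − 558·1764)/90076 = 67430/22519.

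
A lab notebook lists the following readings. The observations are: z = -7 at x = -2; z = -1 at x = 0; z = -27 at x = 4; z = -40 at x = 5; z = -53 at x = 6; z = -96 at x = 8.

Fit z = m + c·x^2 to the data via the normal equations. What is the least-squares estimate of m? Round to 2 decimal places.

With design matrix M, MᵀM = [[6, 145]; [145, 6289]] and Mᵀz = [-224, -9512]ᵀ.
Eliminating c: 6289·(row 1) − 145·(row 2) gives 16709·m = 6289·(-224) − 145·(-9512) = -29496, so m = -29496/16709.
Then c = ((-9512) − 145·(-29496/16709))/6289 = -24592/16709.

m = -1.77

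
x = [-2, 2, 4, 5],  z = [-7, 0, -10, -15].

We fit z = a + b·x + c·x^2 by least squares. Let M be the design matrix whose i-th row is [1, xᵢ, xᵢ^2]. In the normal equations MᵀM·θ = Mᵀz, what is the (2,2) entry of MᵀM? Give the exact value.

49

Row 2 ↔ basis x, column 2 ↔ basis x, so (MᵀM)_{2,2} = Σᵢ (x)·(x) = (-2)·(-2) + (2)·(2) + (4)·(4) + (5)·(5) = 49.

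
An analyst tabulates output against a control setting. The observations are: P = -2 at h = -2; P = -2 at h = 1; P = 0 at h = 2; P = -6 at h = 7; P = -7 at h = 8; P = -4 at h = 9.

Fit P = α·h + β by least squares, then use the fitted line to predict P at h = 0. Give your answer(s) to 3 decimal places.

P̂ = -1.624

Normal-equation sums: Σh·h = 203, Σh = 25, Σ1 = 6.
And Σh·P = -132, ΣP = -21.
Determinant 203·6 − 25² = 593.
α = ((-132)·6 − 25·(-21))/593 = -267/593; β = (203·(-21) − 25·(-132))/593 = -963/593.
At h = 0: P̂ = (-267/593)·(0) + (-963/593)·(1) = -963/593.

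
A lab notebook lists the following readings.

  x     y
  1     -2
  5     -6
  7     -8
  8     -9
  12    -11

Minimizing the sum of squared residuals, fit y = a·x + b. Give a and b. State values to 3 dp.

a = -0.834, b = -1.693

MᵀM·[a, b]ᵀ = Mᵀy reads: 283·a + 33·b = -292;  33·a + 5·b = -36.
(Σx·x = 283, Σx = 33, Σ1 = 5, Σx·y = -292, Σy = -36.)
det = 283·5 − 33² = 326.
a = ((-292)·5 − 33·(-36))/326 = -136/163; b = (283·(-36) − 33·(-292))/326 = -276/163.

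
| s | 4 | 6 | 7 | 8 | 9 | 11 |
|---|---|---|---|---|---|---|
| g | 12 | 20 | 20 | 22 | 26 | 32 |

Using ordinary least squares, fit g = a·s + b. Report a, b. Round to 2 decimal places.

Compute the Gram sums: Σs·s = 367, Σs = 45, Σ1 = 6.
For Aᵀg: Σs·g = 1070, Σg = 132.
Determinant 367·6 − 45² = 177.
a = (1070·6 − 45·132)/177 = 160/59; b = (367·132 − 45·1070)/177 = 98/59.

a = 2.71, b = 1.66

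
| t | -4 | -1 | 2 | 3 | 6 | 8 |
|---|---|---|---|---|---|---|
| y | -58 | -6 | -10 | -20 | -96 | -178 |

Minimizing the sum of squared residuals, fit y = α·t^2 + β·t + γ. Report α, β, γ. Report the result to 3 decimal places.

Sums needed: Σt^2·t^2 = 5746, Σt^2·t = 698, Σt^2 = 130, Σt·t = 130, Σt = 14, Σ1 = 6.
Right-hand side: Σt^2·y = -16002, Σt·y = -1842, Σy = -368.
So MᵀM·[α, β, γ]ᵀ = Mᵀy: [[5746, 698, 130]; [698, 130, 14]; [130, 14, 6]]·[α, β, γ]ᵀ = [-16002, -1842, -368]ᵀ.
Solving the 3×3 system (Gaussian elimination) gives α = -49171/16170, β = 36017/16170, γ = -158/245.

α = -3.041, β = 2.227, γ = -0.645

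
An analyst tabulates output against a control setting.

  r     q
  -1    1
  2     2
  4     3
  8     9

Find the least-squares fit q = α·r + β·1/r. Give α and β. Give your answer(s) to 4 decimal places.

α = 1.1151, β = -1.9468

MᵀM·[α, β]ᵀ = Mᵀq reads: 85·α + 4·β = 87;  4·α + (85/64)·β = 15/8.
(Σr·r = 85, Σr·1/r = 4, Σ1/r·1/r = 85/64, Σr·q = 87, Σ1/r·q = 15/8.)
Eliminating β: (85/64)·(row 1) − 4·(row 2) gives (6201/64)·α = (85/64)·87 − 4·(15/8) = 6915/64, so α = 2305/2067.
Then β = ((15/8) − 4·(2305/2067))/(85/64) = -4024/2067.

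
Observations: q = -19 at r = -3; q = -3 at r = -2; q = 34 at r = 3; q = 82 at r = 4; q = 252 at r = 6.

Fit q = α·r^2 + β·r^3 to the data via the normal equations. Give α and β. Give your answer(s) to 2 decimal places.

α = 0.97, β = 1.01

The normal equations are: 1730·α + 8768·β = 10507;  8768·α + 52274·β = 61135.
Determinant 1730·52274 − 8768² = 13556196.
α = (10507·52274 − 8768·61135)/13556196 = 2201873/2259366; β = (1730·61135 − 8768·10507)/13556196 = 2273029/2259366.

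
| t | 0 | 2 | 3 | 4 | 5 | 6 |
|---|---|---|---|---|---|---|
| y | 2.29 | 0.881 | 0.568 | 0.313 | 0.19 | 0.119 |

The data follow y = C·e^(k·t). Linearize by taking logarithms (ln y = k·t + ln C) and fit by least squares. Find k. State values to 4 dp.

k = -0.4981

Linearized form: ln y = k·t + ln C. From the 6 transformed points,
Over the data: Σt = 20.0000, Σ(t)² = 90.0000, Σln y = -4.8147, Σt·ln y = -27.6720.
Normal system: [[90.0000, 20.0000]; [20.0000, 6]]·[k, ln C]ᵀ = [-27.6720, -4.8147]ᵀ.
Solving (det = 140.0000): k = -0.49813, ln C = 0.85798.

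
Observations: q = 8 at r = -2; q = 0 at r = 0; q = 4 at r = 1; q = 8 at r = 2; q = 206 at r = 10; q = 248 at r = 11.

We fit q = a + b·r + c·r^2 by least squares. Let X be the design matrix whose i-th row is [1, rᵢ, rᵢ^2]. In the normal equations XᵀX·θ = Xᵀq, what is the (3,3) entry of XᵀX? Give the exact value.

Row 3 ↔ basis r^2, column 3 ↔ basis r^2, so (XᵀX)_{3,3} = Σᵢ (r^2)·(r^2) = (4)·(4) + (0)·(0) + (1)·(1) + (4)·(4) + (100)·(100) + (121)·(121) = 24674.

24674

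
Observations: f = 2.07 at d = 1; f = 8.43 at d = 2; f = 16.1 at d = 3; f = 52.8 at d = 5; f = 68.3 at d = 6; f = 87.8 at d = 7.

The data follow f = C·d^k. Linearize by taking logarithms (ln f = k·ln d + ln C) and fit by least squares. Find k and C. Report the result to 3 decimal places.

Let Y = ln f. Fitting Y = k·ln d + ln C by least squares:
XᵀX = [[11.2747, 7.1389]; [7.1389, 6]], rhs = [27.1906, 18.3036]ᵀ  (here Σln d = 7.1389, Σ(ln d)² = 11.2747, Σln f = 18.3036, Σln d·ln f = 27.1906).
Solving (det = 16.6845): k = 1.94651, ln C = 0.73463, so C = exp(0.73463) = 2.08472.

k = 1.947, C = 2.085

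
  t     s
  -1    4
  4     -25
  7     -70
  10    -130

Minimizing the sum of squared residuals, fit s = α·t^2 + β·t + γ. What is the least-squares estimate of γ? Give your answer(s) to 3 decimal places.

With design matrix A, AᵀA = [[12658, 1406, 166]; [1406, 166, 20]; [166, 20, 4]] and Aᵀs = [-16826, -1894, -221]ᵀ.
Row-reducing yields α = -1879/1814, β = -5287/1814, γ = 2095/907.

γ = 2.310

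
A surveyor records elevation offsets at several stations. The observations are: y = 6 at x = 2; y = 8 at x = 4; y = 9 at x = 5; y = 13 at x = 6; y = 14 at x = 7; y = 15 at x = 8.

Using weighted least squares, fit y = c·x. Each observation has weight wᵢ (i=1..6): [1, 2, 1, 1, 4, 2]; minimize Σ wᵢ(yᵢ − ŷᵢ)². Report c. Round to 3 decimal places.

Entries of MᵀWM: Σwᵢ·x·x = 421.
And Σwᵢ·x·y = 831.
Normal equations: [[421]]·[c]ᵀ = [831]ᵀ.
Hence c = 831 / 421 ≈ 1.97387.

c = 1.974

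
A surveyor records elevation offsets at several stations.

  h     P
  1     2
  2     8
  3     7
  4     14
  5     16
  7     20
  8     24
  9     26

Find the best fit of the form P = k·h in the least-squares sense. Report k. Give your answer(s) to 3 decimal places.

k = 2.976

Setting ∂/∂k … = 0 gives: 249·k = 741.
Hence k = 741 / 249 ≈ 2.9759.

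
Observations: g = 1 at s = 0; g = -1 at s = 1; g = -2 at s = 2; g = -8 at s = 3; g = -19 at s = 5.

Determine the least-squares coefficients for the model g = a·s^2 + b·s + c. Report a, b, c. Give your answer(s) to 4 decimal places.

Normal-equation sums: Σs^2·s^2 = 723, Σs^2·s = 161, Σs^2 = 39, Σs·s = 39, Σs = 11, Σ1 = 5.
And Σs^2·g = -556, Σs·g = -124, Σg = -29.
MᵀM·[a, b, c]ᵀ = Mᵀg becomes [[723, 161, 39]; [161, 39, 11]; [39, 11, 5]]·[a, b, c]ᵀ = [-556, -124, -29]ᵀ.
Solving the 3×3 system (Gaussian elimination) gives a = -885/1358, b = -1027/1358, c = 643/679.

a = -0.6517, b = -0.7563, c = 0.9470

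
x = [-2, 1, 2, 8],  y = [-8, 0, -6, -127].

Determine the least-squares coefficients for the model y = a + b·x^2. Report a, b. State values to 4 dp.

a = 1.3626, b = -2.0062

Entries of AᵀA: Σ1 = 4, Σx^2 = 73, Σx^2·x^2 = 4129.
For Aᵀy: Σy = -141, Σx^2·y = -8184.
AᵀA·[a, b]ᵀ = Aᵀy becomes [[4, 73]; [73, 4129]]·[a, b]ᵀ = [-141, -8184]ᵀ.
Eliminating b: 4129·(row 1) − 73·(row 2) gives 11187·a = 4129·(-141) − 73·(-8184) = 15243, so a = 5081/3729.
Then b = ((-8184) − 73·(5081/3729))/4129 = -7481/3729.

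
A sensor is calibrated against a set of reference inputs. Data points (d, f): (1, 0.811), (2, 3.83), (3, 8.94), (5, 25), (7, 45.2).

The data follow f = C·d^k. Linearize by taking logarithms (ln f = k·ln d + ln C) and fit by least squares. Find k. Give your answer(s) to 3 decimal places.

Taking logs, ln f = k·ln d + ln C, so regress ln f on ln d.
Σln d = 5.3471, Σ(ln d)² = 8.0643, Σln f = 10.3539, Σln d·ln f = 15.9340.
Equations: 8.0643·k + 5.3471·ln C = 15.9340;  5.3471·k + 5·ln C = 10.3539.
Slope k = (n·Σln d·ln f − Σln d·Σln f)/(n·Σ(ln d)² − (Σln d)²) = (5·15.9340 − 5.3471·10.3539)/11.7297 = 2.07222; ln C = (Σln f − k·Σln d)/n = -0.14530.

k = 2.072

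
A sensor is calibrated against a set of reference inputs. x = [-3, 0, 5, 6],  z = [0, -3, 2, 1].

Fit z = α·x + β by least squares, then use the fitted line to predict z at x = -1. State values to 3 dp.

Setting ∂/∂α … = 0 gives: 70·α + 8·β = 16;  8·α + 4·β = 0.
(Σx·x = 70, Σx = 8, Σ1 = 4, Σx·z = 16, Σz = 0.)
Δ = 70·4 − 8² = 216.
α = (16·4 − 8·0)/216 = 8/27; β = (70·0 − 8·16)/216 = -16/27.
At x = -1: ẑ = (8/27)·(-1) + (-16/27)·(1) = -8/9.

ẑ = -0.889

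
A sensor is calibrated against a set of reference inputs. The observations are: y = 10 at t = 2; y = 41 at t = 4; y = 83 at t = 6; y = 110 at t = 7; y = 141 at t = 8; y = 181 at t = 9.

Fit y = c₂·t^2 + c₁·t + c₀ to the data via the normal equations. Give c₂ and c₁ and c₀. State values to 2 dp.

c₂ = 2.01, c₁ = 1.87, c₀ = -0.82

AᵀA·[c₂, c₁, c₀]ᵀ = Aᵀy reads: 14626·c₂ + 1872·c₁ + 250·c₀ = 32759;  1872·c₂ + 250·c₁ + 36·c₀ = 4209;  250·c₂ + 36·c₁ + 6·c₀ = 566.
(Σt^2·t^2 = 14626, Σt^2·t = 1872, Σt^2 = 250, Σt·t = 250, Σt = 36, Σ1 = 6, Σt^2·y = 32759, Σt·y = 4209, Σy = 566.)
Row-reducing yields c₂ = 2861/1420, c₁ = 663/355, c₀ = -1167/1420.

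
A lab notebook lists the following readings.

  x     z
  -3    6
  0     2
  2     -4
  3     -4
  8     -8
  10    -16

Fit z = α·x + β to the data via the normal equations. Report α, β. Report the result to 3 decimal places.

AᵀA·[α, β]ᵀ = Aᵀz reads: 186·α + 20·β = -262;  20·α + 6·β = -24.
(Σx·x = 186, Σx = 20, Σ1 = 6, Σx·z = -262, Σz = -24.)
Eliminating β: 6·(row 1) − 20·(row 2) gives 716·α = 6·(-262) − 20·(-24) = -1092, so α = -273/179.
Then β = ((-24) − 20·(-273/179))/6 = 194/179.

α = -1.525, β = 1.084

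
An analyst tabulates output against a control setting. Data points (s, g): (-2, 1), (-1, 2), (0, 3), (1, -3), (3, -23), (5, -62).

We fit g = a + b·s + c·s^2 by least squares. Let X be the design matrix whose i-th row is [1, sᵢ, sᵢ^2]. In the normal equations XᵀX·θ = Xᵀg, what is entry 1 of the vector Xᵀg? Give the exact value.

-82

Entry 1 ↔ basis 1, so (Xᵀg)_{1} = Σᵢ gᵢ = (1)·(1) + (1)·(2) + (1)·(3) + (1)·(-3) + (1)·(-23) + (1)·(-62) = -82.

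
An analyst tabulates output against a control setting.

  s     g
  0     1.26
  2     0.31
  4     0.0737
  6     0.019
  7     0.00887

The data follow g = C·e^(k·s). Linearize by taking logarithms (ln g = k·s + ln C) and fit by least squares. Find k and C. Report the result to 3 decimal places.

With ln gᵢ as the transformed response and sᵢ as the regressor:
Σs = 19.0000, Σ(s)² = 105.0000, Σln g = -12.2362, Σs·ln g = -69.6288.
Equations: 105.0000·k + 19.0000·ln C = -69.6288;  19.0000·k + 5·ln C = -12.2362.
Solving (det = 164.0000): k = -0.70522, ln C = 0.23259, so C = exp(0.23259) = 1.26186.

k = -0.705, C = 1.262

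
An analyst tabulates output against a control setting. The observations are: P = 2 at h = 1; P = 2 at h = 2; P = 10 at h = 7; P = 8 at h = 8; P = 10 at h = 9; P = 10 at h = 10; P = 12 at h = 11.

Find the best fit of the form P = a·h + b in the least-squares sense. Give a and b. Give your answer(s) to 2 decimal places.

Forming AᵀA = [[420, 48]; [48, 7]] and AᵀP = [462, 54]ᵀ gives AᵀA·[a, b]ᵀ = AᵀP.
Eliminating b: 7·(row 1) − 48·(row 2) gives 636·a = 7·462 − 48·54 = 642, so a = 107/106.
Then b = (54 − 48·(107/106))/7 = 42/53.

a = 1.01, b = 0.79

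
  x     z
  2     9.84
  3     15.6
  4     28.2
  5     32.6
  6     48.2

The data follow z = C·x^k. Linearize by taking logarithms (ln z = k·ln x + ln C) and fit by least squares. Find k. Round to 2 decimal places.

Linearized form: ln z = k·ln x + ln C. From the 5 transformed points,
Sums: Σln x = 6.5793, Σ(ln x)² = 9.4099, Σln z = 15.7327, Σln x·ln z = 21.7838.
Normal system: [[9.4099, 6.5793]; [6.5793, 5]]·[k, ln C]ᵀ = [21.7838, 15.7327]ᵀ.
Slope k = (n·Σln x·ln z − Σln x·Σln z)/(n·Σ(ln x)² − (Σln x)²) = (5·21.7838 − 6.5793·15.7327)/3.7630 = 1.43757; ln C = (Σln z − k·Σln x)/n = 1.25492.

k = 1.44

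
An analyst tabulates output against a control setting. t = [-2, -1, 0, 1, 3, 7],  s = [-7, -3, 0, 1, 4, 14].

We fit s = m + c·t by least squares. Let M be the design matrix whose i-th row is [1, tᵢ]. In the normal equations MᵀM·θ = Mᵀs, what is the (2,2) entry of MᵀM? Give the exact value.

Row 2 ↔ basis t, column 2 ↔ basis t, so (MᵀM)_{2,2} = Σᵢ (t)·(t) = (-2)·(-2) + (-1)·(-1) + (0)·(0) + (1)·(1) + (3)·(3) + (7)·(7) = 64.

64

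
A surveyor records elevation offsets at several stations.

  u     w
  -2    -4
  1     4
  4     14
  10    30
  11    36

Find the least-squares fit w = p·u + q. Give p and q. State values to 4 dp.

p = 2.9968, q = 1.6151

Entries of XᵀX: Σu·u = 242, Σu = 24, Σ1 = 5.
For Xᵀw: Σu·w = 764, Σw = 80.
Eliminating q: 5·(row 1) − 24·(row 2) gives 634·p = 5·764 − 24·80 = 1900, so p = 950/317.
Then q = (80 − 24·(950/317))/5 = 512/317.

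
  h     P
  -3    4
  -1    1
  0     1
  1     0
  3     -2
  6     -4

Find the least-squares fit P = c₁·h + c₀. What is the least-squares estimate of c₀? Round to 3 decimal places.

c₀ = 0.860

Compute the Gram sums: Σh·h = 56, Σh = 6, Σ1 = 6.
Moment sums: Σh·P = -43, ΣP = 0.
Normal equations: [[56, 6]; [6, 6]]·[c₁, c₀]ᵀ = [-43, 0]ᵀ.
Eliminating c₀: 6·(row 1) − 6·(row 2) gives 300·c₁ = 6·(-43) − 6·0 = -258, so c₁ = -43/50.
Then c₀ = (0 − 6·(-43/50))/6 = 43/50.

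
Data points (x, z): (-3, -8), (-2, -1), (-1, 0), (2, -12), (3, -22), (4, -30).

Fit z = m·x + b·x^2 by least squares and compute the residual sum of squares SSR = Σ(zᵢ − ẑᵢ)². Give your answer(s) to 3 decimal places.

SSR = 15.377

The normal system AᵀA·[m, b]ᵀ = Aᵀz is [[43, 63]; [63, 451]]·[m, b]ᵀ = [-184, -802]ᵀ.
Determinant 43·451 − 63² = 15424.
m = ((-184)·451 − 63·(-802))/15424 = -16229/7712; b = (43·(-802) − 63·(-184))/15424 = -11447/7712.
Residuals: -230/241, 2809/3856, -2391/3856, -7149/3856, -8977/3856, 4177/1928; SSR = 59293/3856.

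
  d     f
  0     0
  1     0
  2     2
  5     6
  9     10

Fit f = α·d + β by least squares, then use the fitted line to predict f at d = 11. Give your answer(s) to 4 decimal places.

f̂ = 12.5714

Compute the Gram sums: Σd·d = 111, Σd = 17, Σ1 = 5.
And Σd·f = 124, Σf = 18.
det = 111·5 − 17² = 266.
α = (124·5 − 17·18)/266 = 157/133; β = (111·18 − 17·124)/266 = -55/133.
At d = 11: f̂ = (157/133)·(11) + (-55/133)·(1) = 88/7.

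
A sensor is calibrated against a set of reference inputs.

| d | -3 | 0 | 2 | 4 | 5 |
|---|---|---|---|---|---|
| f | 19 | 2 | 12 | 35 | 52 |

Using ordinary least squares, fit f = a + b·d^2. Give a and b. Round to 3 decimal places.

a = 2.581, b = 1.983

Compute the Gram sums: Σ1 = 5, Σd^2 = 54, Σd^2·d^2 = 978.
Moment sums: Σf = 120, Σd^2·f = 2079.
Normal equations: [[5, 54]; [54, 978]]·[a, b]ᵀ = [120, 2079]ᵀ.
det = 5·978 − 54² = 1974.
a = (120·978 − 54·2079)/1974 = 849/329; b = (5·2079 − 54·120)/1974 = 1305/658.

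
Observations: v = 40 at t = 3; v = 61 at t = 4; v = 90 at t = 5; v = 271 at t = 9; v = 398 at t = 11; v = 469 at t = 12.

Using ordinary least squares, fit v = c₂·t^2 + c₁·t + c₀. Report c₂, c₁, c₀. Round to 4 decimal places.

From the data, Σt^2·t^2 = 42900, Σt^2·t = 4004, Σt^2 = 396, Σt·t = 396, Σt = 44, Σ1 = 6.
For Mᵀv: Σt^2·v = 141231, Σt·v = 13259, Σv = 1329.
MᵀM·[c₂, c₁, c₀]ᵀ = Mᵀv becomes [[42900, 4004, 396]; [4004, 396, 44]; [396, 44, 6]]·[c₂, c₁, c₀]ᵀ = [141231, 13259, 1329]ᵀ.
Row-reducing yields c₂ = 137/44, c₁ = 6/5, c₀ = 36/5.

c₂ = 3.1136, c₁ = 1.2000, c₀ = 7.2000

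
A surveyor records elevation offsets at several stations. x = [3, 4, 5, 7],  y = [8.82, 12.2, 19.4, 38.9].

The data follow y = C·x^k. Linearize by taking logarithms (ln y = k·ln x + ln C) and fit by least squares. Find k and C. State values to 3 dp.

k = 1.782, C = 1.145

Taking logs, ln y = k·ln x + ln C, so regress ln y on ln x.
AᵀA = [[9.5056, 6.0403]; [6.0403, 4]], rhs = [17.7558, 11.3047]ᵀ  (here Σln x = 6.0403, Σ(ln x)² = 9.5056, Σln y = 11.3047, Σln x·ln y = 17.7558).
Slope k = (n·Σln x·ln y − Σln x·Σln y)/(n·Σ(ln x)² − (Σln x)²) = (4·17.7558 − 6.0403·11.3047)/1.5378 = 1.78168; ln C = (Σln y − k·Σln x)/n = 0.13573, so C = exp(0.13573) = 1.14538.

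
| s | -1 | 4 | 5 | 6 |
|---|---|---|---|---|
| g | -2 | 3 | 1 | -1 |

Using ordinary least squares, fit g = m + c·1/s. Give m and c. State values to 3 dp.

m = 0.502, c = 2.633

The normal equations are: 4·m + (-23/60)·c = 1;  (-23/60)·m + (4069/3600)·c = 167/60.
(Σ1 = 4, Σ1/s = -23/60, Σ1/s·1/s = 4069/3600, Σg = 1, Σ1/s·g = 167/60.)
Determinant 4·(4069/3600) − (-23/60)² = 5249/1200.
m = (1·(4069/3600) − (-23/60)·(167/60))/(5249/1200) = 7910/15747; c = (4·(167/60) − (-23/60)·1)/(5249/1200) = 13820/5249.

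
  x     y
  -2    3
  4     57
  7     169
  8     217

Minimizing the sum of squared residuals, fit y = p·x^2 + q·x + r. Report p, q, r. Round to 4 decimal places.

The normal equations are: 6769·p + 911·q + 133·r = 23093;  911·p + 133·q + 17·r = 3141;  133·p + 17·q + 4·r = 446.
(Σx^2·x^2 = 6769, Σx^2·x = 911, Σx^2 = 133, Σx·x = 133, Σx = 17, Σ1 = 4, Σx^2·y = 23093, Σx·y = 3141, Σy = 446.)
Inverting the 3×3 Gram matrix, [p, q, r]ᵀ = [11896/3837, 3654/1279, -14305/3837]ᵀ.

p = 3.1003, q = 2.8569, r = -3.7282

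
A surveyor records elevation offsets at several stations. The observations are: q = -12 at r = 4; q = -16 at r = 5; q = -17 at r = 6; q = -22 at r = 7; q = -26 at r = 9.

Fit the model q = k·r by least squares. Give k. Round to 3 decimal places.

k = -2.986

Sums needed: Σr·r = 207.
And Σr·q = -618.
k = (-618)/207 = -2.98551.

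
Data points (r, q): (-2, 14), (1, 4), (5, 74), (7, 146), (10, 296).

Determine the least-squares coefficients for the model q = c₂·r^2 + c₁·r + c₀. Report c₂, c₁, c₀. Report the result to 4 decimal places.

Compute the Gram sums: Σr^2·r^2 = 13043, Σr^2·r = 1461, Σr^2 = 179, Σr·r = 179, Σr = 21, Σ1 = 5.
Right-hand side: Σr^2·q = 38664, Σr·q = 4328, Σq = 534.
XᵀX·[c₂, c₁, c₀]ᵀ = Xᵀq becomes [[13043, 1461, 179]; [1461, 179, 21]; [179, 21, 5]]·[c₂, c₁, c₀]ᵀ = [38664, 4328, 534]ᵀ.
Inverting the 3×3 Gram matrix, [c₂, c₁, c₀]ᵀ = [15418/5181, -481/1727, 7427/5181]ᵀ.

c₂ = 2.9759, c₁ = -0.2785, c₀ = 1.4335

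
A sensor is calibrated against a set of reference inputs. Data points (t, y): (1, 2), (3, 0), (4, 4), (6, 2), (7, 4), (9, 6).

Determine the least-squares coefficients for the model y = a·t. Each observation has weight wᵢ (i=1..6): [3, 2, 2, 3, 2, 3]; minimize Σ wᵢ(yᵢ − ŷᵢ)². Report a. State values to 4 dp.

a = 0.5817

Setting ∂/∂a … = 0 gives: 502·a = 292.
Hence a = 292 / 502 ≈ 0.581673.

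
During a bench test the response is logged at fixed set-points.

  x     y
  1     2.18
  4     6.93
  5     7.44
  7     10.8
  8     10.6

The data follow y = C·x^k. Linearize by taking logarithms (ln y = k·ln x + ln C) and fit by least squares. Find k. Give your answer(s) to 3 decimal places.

k = 0.784

Let Y = ln y. Fitting Y = k·ln x + ln C by least squares:
Σln x = 7.0211, Σ(ln x)² = 12.6227, Σln y = 9.4625, Σln x·ln y = 15.4532.
Equations: 12.6227·k + 7.0211·ln C = 15.4532;  7.0211·k + 5·ln C = 9.4625.
Solving (det = 13.8181): k = 0.78372, ln C = 0.79198.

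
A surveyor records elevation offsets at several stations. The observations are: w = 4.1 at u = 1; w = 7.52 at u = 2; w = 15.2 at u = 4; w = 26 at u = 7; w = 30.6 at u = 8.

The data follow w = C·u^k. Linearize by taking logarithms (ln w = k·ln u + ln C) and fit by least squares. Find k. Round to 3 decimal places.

Linearized form: ln w = k·ln u + ln C. From the 5 transformed points,
Over the data: Σln u = 6.1048, Σ(ln u)² = 10.5129, Σln w = 12.8289, Σln u·ln w = 18.6247.
Normal system: [[10.5129, 6.1048]; [6.1048, 5]]·[k, ln C]ᵀ = [18.6247, 12.8289]ᵀ.
Δ = 10.5129·5 − (6.1048)² = 15.2960; k = (18.6247·5 − 6.1048·12.8289)/15.2960 = 0.96793, ln C = (10.5129·12.8289 − 6.1048·18.6247)/15.2960 = 1.38398.

k = 0.968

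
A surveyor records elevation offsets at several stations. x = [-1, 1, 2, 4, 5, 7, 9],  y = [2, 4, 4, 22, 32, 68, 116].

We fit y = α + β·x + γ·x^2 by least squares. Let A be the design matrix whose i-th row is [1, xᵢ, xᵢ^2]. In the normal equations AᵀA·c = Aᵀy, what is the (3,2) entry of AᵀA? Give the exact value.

Row 3 ↔ basis x^2, column 2 ↔ basis x, so (AᵀA)_{3,2} = Σᵢ (x^2)·(x) = (1)·(-1) + (1)·(1) + (4)·(2) + (16)·(4) + (25)·(5) + (49)·(7) + (81)·(9) = 1269.

1269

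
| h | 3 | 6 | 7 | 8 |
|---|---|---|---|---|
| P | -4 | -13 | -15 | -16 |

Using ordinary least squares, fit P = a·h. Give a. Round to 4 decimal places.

a = -2.0443

Entries of MᵀM: Σh·h = 158.
Right-hand side: Σh·P = -323.
MᵀM·[a]ᵀ = MᵀP becomes [[158]]·[a]ᵀ = [-323]ᵀ.
Hence a = -323 / 158 ≈ -2.0443.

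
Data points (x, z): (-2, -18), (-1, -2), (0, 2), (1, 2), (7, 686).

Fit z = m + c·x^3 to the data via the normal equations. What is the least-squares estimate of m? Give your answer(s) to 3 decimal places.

m = -0.011

Normal-equation sums: Σ1 = 5, Σx^3 = 335, Σx^3·x^3 = 117715.
And Σz = 670, Σx^3·z = 235446.
Determinant 5·117715 − 335² = 476350.
m = (670·117715 − 335·235446)/476350 = -536/47635; c = (5·235446 − 335·670)/476350 = 95278/47635.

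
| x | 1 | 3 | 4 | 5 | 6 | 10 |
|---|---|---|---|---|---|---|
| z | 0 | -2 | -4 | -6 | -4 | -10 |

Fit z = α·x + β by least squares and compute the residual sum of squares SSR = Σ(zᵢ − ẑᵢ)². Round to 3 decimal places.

Compute the Gram sums: Σx·x = 187, Σx = 29, Σ1 = 6.
For Aᵀz: Σx·z = -176, Σz = -26.
Normal equations: [[187, 29]; [29, 6]]·[α, β]ᵀ = [-176, -26]ᵀ.
Eliminating β: 6·(row 1) − 29·(row 2) gives 281·α = 6·(-176) − 29·(-26) = -302, so α = -302/281.
Then β = ((-26) − 29·(-302/281))/6 = 242/281.
Residuals: 60/281, 102/281, -158/281, -418/281, 446/281, -32/281; SSR = 1472/281.

SSR = 5.238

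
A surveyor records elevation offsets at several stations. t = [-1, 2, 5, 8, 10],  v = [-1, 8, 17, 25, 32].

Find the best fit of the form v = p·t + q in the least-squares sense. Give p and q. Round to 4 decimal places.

p = 2.9594, q = 1.9949

Entries of XᵀX: Σt·t = 194, Σt = 24, Σ1 = 5.
And Σt·v = 622, Σv = 81.
det = 194·5 − 24² = 394.
p = (622·5 − 24·81)/394 = 583/197; q = (194·81 − 24·622)/394 = 393/197.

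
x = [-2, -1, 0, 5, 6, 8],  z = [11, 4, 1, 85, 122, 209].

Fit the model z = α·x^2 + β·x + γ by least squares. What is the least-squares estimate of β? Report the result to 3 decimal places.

Entries of AᵀA: Σx^2·x^2 = 6034, Σx^2·x = 844, Σx^2 = 130, Σx·x = 130, Σx = 16, Σ1 = 6.
And Σx^2·z = 19941, Σx·z = 2803, Σz = 432.
Normal equations: [[6034, 844, 130]; [844, 130, 16]; [130, 16, 6]]·[α, β, γ]ᵀ = [19941, 2803, 432]ᵀ.
Solving the 3×3 system (Gaussian elimination) gives α = 30893/10092, β = 3715/2523, γ = 5883/3364.

β = 1.472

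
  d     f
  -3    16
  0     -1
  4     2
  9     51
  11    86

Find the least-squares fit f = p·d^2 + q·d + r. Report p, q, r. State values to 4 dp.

p = 0.9962, q = -3.0337, r = -1.6868

Setting ∂/∂p … = 0 gives: 21539·p + 2097·q + 227·r = 14713;  2097·p + 227·q + 21·r = 1365;  227·p + 21·q + 5·r = 154.
(Σd^2·d^2 = 21539, Σd^2·d = 2097, Σd^2 = 227, Σd·d = 227, Σd = 21, Σ1 = 5, Σd^2·f = 14713, Σd·f = 1365, Σf = 154.)
Solving the 3×3 system (Gaussian elimination) gives p = 26083/26182, q = -39714/13091, r = -44165/26182.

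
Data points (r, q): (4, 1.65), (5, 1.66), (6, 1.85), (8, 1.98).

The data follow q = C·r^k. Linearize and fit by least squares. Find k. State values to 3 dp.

Taking logs, ln q = k·ln r + ln C, so regress ln q on ln r.
Sums: Σln r = 6.8669, Σ(ln r)² = 12.0466, Σln q = 2.3059, Σln r·ln q = 4.0326.
Normal system: [[12.0466, 6.8669]; [6.8669, 4]]·[k, ln C]ᵀ = [4.0326, 2.3059]ᵀ.
Solving (det = 1.0316): k = 0.28720, ln C = 0.08343.

k = 0.287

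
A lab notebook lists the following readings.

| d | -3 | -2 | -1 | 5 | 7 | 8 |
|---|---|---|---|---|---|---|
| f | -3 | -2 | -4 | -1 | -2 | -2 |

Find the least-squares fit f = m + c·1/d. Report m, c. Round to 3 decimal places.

With design matrix A, AᵀA = [[6, -1147/840]; [-1147/840, 1014049/705600]] and Aᵀf = [-14, 737/140]ᵀ.
det = 6·(1014049/705600) − (-1147/840)² = 953737/141120.
m = ((-14)·(1014049/705600) − (-1147/840)·(737/140))/(953737/141120) = -9124652/4768685; c = (6·(737/140) − (-1147/840)·(-14))/(953737/141120) = 1759632/953737.

m = -1.913, c = 1.845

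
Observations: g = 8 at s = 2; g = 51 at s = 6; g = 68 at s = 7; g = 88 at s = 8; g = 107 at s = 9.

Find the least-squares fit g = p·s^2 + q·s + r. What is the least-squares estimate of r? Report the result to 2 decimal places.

From the data, Σs^2·s^2 = 14370, Σs^2·s = 1808, Σs^2 = 234, Σs·s = 234, Σs = 32, Σ1 = 5.
Moment sums: Σs^2·g = 19499, Σs·g = 2465, Σg = 322.
Normal equations: [[14370, 1808, 234]; [1808, 234, 32]; [234, 32, 5]]·[p, q, r]ᵀ = [19499, 2465, 322]ᵀ.
Inverting the 3×3 Gram matrix, [p, q, r]ᵀ = [9687/8702, 17483/8702, -2417/4351]ᵀ.

r = -0.56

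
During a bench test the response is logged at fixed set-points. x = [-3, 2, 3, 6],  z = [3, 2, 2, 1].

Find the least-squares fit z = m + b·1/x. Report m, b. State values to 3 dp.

Compute the Gram sums: Σ1 = 4, Σ1/x = 2/3, Σ1/x·1/x = 1/2.
Right-hand side: Σz = 8, Σ1/x·z = 5/6.
So MᵀM·[m, b]ᵀ = Mᵀz: [[4, 2/3]; [2/3, 1/2]]·[m, b]ᵀ = [8, 5/6]ᵀ.
Δ = 4·(1/2) − (2/3)² = 14/9.
m = (8·(1/2) − (2/3)·(5/6))/(14/9) = 31/14; b = (4·(5/6) − (2/3)·8)/(14/9) = -9/7.

m = 2.214, b = -1.286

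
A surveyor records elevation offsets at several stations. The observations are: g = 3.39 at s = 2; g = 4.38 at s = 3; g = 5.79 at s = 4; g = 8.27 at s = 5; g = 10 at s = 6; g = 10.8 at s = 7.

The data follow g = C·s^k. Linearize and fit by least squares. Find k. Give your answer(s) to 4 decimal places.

Linearized form: ln g = k·ln s + ln C. From the 6 transformed points,
AᵀA = [[13.1965, 8.5252]; [8.5252, 6]], rhs = [17.0597, 11.2488]ᵀ  (here Σln s = 8.5252, Σ(ln s)² = 13.1965, Σln g = 11.2488, Σln s·ln g = 17.0597).
Δ = 13.1965·6 − (8.5252)² = 6.5005; k = (17.0597·6 − 8.5252·11.2488)/6.5005 = 0.99382, ln C = (13.1965·11.2488 − 8.5252·17.0597)/6.5005 = 0.46272.

k = 0.9938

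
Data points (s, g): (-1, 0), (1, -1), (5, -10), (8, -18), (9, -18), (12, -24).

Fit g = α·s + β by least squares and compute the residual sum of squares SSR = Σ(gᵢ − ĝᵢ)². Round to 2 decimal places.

SSR = 7.37

Setting ∂/∂α … = 0 gives: 316·α + 34·β = -645;  34·α + 6·β = -71.
(Σs·s = 316, Σs = 34, Σ1 = 6, Σs·g = -645, Σg = -71.)
det = 316·6 − 34² = 740.
α = ((-645)·6 − 34·(-71))/740 = -364/185; β = (316·(-71) − 34·(-645))/740 = -253/370.
Residuals: -95/74, 611/370, 193/370, -583/370, 29/74, 109/370; SSR = 2727/370.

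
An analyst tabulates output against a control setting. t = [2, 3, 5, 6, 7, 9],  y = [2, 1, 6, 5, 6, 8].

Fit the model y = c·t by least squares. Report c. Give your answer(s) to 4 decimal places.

c = 0.8873

With design matrix X, XᵀX = [[204]] and Xᵀy = [181]ᵀ.
Hence c = 181 / 204 ≈ 0.887255.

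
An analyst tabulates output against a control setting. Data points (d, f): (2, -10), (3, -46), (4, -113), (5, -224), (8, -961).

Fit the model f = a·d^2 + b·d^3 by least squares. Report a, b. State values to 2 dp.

a = 1.03, b = -2.01

Compute the Gram sums: Σd^2·d^2 = 5074, Σd^2·d^3 = 37192, Σd^3·d^3 = 282658.
And Σd^2·f = -69366, Σd^3·f = -528586.
So XᵀX·[a, b]ᵀ = Xᵀf: [[5074, 37192]; [37192, 282658]]·[a, b]ᵀ = [-69366, -528586]ᵀ.
Eliminating b: 282658·(row 1) − 37192·(row 2) gives 50961828·a = 282658·(-69366) − 37192·(-528586) = 52315684, so a = 13078921/12740457.
Then b = ((-528586) − 37192·(13078921/12740457))/282658 = -25546273/12740457.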